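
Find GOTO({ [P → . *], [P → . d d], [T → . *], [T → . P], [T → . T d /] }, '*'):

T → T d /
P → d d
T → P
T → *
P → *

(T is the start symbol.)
{ [P → * .], [T → * .] }

GOTO(I, '*') = CLOSURE({ [A → αX.β] : [A → α.Xβ] ∈ I, X = '*' })

Items with dot before '*', with the dot advanced:
  [P → . *] → [P → * .]
  [T → . *] → [T → * .]
Closure adds nothing (no advanced item has the dot before a non-terminal).

GOTO = { [P → * .], [T → * .] }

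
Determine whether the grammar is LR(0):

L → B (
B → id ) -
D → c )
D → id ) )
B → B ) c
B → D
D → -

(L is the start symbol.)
A grammar is LR(0) if no state in the canonical LR(0) collection has:
  - both a shift item (dot before a terminal) and a complete item (shift-reduce conflict), or
  - two or more complete items (reduce-reduce conflict; the accept item [L' → L .] counts as a complete item here).

Augment with L' → L and build the canonical LR(0) collection (I0 = CLOSURE({[L' → . L]}), then GOTO on every symbol after a dot until no new states appear). It has 14 states:
  I0: { [B → . B ) c], [B → . D], [B → . id ) -], [D → . -], [D → . c )], [D → . id ) )], [L → . B (], [L' → . L] }  — shift
  I1: { [D → - .] }  — reduce
  I2: { [B → B . ) c], [L → B . (] }  — shift
  I3: { [B → D .] }  — reduce
  I4: { [L' → L .] }  — accept
  I5: { [D → c . )] }  — shift
  I6: { [B → id . ) -], [D → id . ) )] }  — shift
  I7: { [B → id ) . -], [D → id ) . )] }  — shift
  I8: { [D → id ) ) .] }  — reduce
  I9: { [B → id ) - .] }  — reduce
  I10: { [D → c ) .] }  — reduce
  I11: { [L → B ( .] }  — reduce
  I12: { [B → B ) . c] }  — shift
  I13: { [B → B ) c .] }  — reduce

Every state is either a pure shift/goto state or contains exactly one complete item and nothing to shift — no conflicts. The grammar is LR(0).

Answer: Yes, the grammar is LR(0)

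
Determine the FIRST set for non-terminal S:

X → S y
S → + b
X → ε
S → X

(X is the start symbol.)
{ '+', 'y', ε }

To compute FIRST(S), examine every production with S on the left-hand side, reading each right-hand side left to right until a non-nullable symbol is reached.

FIRST sets of the other non-terminals involved (by the same procedure, iterated to a fixed point):
  FIRST(X) = { '+', 'y', ε }

From S → + b:
  - '+' is a terminal: add '+' and stop
From S → X:
  - X is a non-terminal: add FIRST(X) \ {ε} = { '+', 'y' }
    X is nullable and nothing follows, so the whole right-hand side can vanish: ε ∈ FIRST(S)

Collecting: FIRST(S) = { '+', 'y', ε }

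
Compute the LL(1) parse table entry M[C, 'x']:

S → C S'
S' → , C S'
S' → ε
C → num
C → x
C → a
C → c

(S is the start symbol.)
C → x

To find M[C, 'x'], we find productions for C where 'x' is in the predict set (PREDICT(N → α) = (FIRST(α) \ {ε}) ∪ (FOLLOW(N) if α ⇒* ε)).

C → num: PREDICT = { 'num' }
C → x: PREDICT = { 'x' }
  'x' is in predict set, so this production goes in M[C, 'x']
C → a: PREDICT = { 'a' }
C → c: PREDICT = { 'c' }

M[C, 'x'] = C → x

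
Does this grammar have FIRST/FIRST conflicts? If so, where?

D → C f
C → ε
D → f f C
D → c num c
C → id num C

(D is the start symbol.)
FIRST sets of the non-terminals at (or reachable through a nullable prefix from) the front of some alternative:
  FIRST(C) = { 'id', ε }

Productions for D:
  D → C f: FIRST = { 'f', 'id' }
  D → f f C: FIRST = { 'f' }
  D → c num c: FIRST = { 'c' }
Productions for C:
  C → ε: FIRST = { ε }
  C → id num C: FIRST = { 'id' }

Conflict for D: D → C f and D → f f C
  Overlap: { 'f' }

Answer: Yes. D → C f / D → f f C on { 'f' }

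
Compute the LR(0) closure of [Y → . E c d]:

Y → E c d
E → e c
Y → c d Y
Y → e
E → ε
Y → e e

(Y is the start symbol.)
Start with: [Y → . E c d]
  [Y → . E c d] has the dot before E: add [E → . e c], [E → .]
No further items can be added.

CLOSURE = { [E → . e c], [E → .], [Y → . E c d] }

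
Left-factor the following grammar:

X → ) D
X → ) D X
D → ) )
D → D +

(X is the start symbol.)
X → ) D X'
X' → ε
X' → X
D → ) )
D → D +

Left-factoring transforms A → αβ₁ | αβ₂ into A → αA' and A' → β₁ | β₂
(α is the longest common prefix among the alternatives). Repeat until
no nonterminal has two alternatives with a common prefix.

Round 1: X has alternatives sharing prefix ') D'. Introduce X': X → ) D X'
  Add: X' → ε
  Add: X' → X

No remaining common prefixes — done.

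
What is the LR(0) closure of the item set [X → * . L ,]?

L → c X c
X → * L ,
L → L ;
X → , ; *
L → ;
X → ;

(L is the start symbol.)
Start with: [X → * . L ,]
  [X → * . L ,] has the dot before L: add [L → . c X c], [L → . L ;], [L → . ;]
No further items can be added.

CLOSURE = { [L → . ;], [L → . L ;], [L → . c X c], [X → * . L ,] }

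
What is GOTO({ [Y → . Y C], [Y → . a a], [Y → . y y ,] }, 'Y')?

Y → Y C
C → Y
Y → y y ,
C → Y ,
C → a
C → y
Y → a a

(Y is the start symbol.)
GOTO(I, 'Y') = CLOSURE({ [A → αX.β] : [A → α.Xβ] ∈ I, X = 'Y' })

Items with dot before 'Y', with the dot advanced:
  [Y → . Y C] → [Y → Y . C]
Closure of the advanced items:
  [Y → Y . C] has the dot before C: add [C → . Y], [C → . Y ,], [C → . a], [C → . y]
  [C → . Y] has the dot before Y: add [Y → . Y C], [Y → . y y ,], [Y → . a a]

GOTO = { [C → . Y ,], [C → . Y], [C → . a], [C → . y], [Y → . Y C], [Y → . a a], [Y → . y y ,], [Y → Y . C] }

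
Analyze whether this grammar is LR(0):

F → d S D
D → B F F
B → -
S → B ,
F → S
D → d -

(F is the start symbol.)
Yes, the grammar is LR(0)

A grammar is LR(0) if no state in the canonical LR(0) collection has:
  - both a shift item (dot before a terminal) and a complete item (shift-reduce conflict), or
  - two or more complete items (reduce-reduce conflict; the accept item [F' → F .] counts as a complete item here).

Augment with F' → F and build the canonical LR(0) collection (I0 = CLOSURE({[F' → . F]}), then GOTO on every symbol after a dot until no new states appear). It has 14 states:
  I0: { [B → . -], [F → . S], [F → . d S D], [F' → . F], [S → . B ,] }  — shift
  I1: { [B → - .] }  — reduce
  I2: { [S → B . ,] }  — shift
  I3: { [F' → F .] }  — accept
  I4: { [F → S .] }  — reduce
  I5: { [B → . -], [F → d . S D], [S → . B ,] }  — shift
  I6: { [B → . -], [D → . B F F], [D → . d -], [F → d S . D] }  — shift
  I7: { [B → . -], [D → B . F F], [F → . S], [F → . d S D], [S → . B ,] }  — shift
  I8: { [F → d S D .] }  — reduce
  I9: { [D → d . -] }  — shift
  I10: { [D → d - .] }  — reduce
  I11: { [B → . -], [D → B F . F], [F → . S], [F → . d S D], [S → . B ,] }  — shift
  I12: { [D → B F F .] }  — reduce
  I13: { [S → B , .] }  — reduce

Every state is either a pure shift/goto state or contains exactly one complete item and nothing to shift — no conflicts. The grammar is LR(0).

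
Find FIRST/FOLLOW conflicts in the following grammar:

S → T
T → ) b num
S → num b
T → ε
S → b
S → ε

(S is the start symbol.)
Nullable non-terminals: S, T.
FIRST sets used below: FIRST(T) = { ')', ε }

S: nullable alternative(s) S → T, S → ε; FOLLOW(S) = { $ }
  S → T: FIRST \ {ε} = { ')' } — disjoint from FOLLOW(S)
  S → num b: FIRST \ {ε} = { 'num' } — disjoint from FOLLOW(S)
  S → b: FIRST \ {ε} = { 'b' } — disjoint from FOLLOW(S)
  S → ε: FIRST \ {ε} = { } — disjoint from FOLLOW(S)

T: nullable alternative(s) T → ε; FOLLOW(T) = { $ }
  T → ) b num: FIRST \ {ε} = { ')' } — disjoint from FOLLOW(T)
  T → ε: FIRST \ {ε} = { } — this is the only nullable alternative, skip

No FIRST/FOLLOW conflicts found.

Answer: No FIRST/FOLLOW conflicts.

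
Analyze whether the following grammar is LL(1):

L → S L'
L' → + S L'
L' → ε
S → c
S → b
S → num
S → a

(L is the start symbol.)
Relevant sets:
  FOLLOW(L') = { $ }

For L':
  PREDICT(L' → '+' S L') = { '+' }
  PREDICT(L' → ε) = { $ }
For S:
  PREDICT(S → c) = { 'c' }
  PREDICT(S → b) = { 'b' }
  PREDICT(S → num) = { 'num' }
  PREDICT(S → a) = { 'a' }
L has a single production, so nothing to check there.

All predict sets are disjoint. The grammar IS LL(1).

Answer: Yes, the grammar is LL(1).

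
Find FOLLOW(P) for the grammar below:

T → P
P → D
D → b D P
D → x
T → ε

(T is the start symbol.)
{ $, 'b', 'x' }

To compute FOLLOW(P), find every occurrence of P on a right-hand side N → α P β: add FIRST(β) \ {ε}, and if β is empty or nullable also add FOLLOW(N). Iterate to a fixed point.

In T → P: P is at the end, add FOLLOW(T)
In D → b D P: P is at the end, add FOLLOW(D)

The FOLLOW sets referred to above (computed the same way, to a fixed point):
  FOLLOW(T) = { $ }
  FOLLOW(D) = { $, 'b', 'x' }

Taking the union: FOLLOW(P) = { $, 'b', 'x' }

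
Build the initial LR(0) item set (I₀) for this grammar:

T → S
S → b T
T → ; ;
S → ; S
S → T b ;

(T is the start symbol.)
{ [S → . ; S], [S → . T b ;], [S → . b T], [T → . ; ;], [T → . S], [T' → . T] }

First, augment the grammar with T' → T
I₀ = CLOSURE({ [T' → . T] }):
  [T' → . T] has the dot before T: add [T → . S], [T → . ; ;]
  [T → . S] has the dot before S: add [S → . b T], [S → . ; S], [S → . T b ;]
No further items can be added.

I₀ = { [S → . ; S], [S → . T b ;], [S → . b T], [T → . ; ;], [T → . S], [T' → . T] }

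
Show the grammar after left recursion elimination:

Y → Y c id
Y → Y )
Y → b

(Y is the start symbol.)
Y is directly left-recursive. The standard transformation for
  A → A α₁ | ... | A α_m | β₁ | ... | β_n
is
  A  → β₁ A' | ... | β_n A'
  A' → α₁ A' | ... | α_m A' | ε

Y → b becomes Y → b Y'
Y → Y c id becomes Y' → c id Y'
Y → Y ) becomes Y' → ) Y'
Add Y' → ε

Resulting grammar:
Y → b Y'
Y' → c id Y'
Y' → ) Y'
Y' → ε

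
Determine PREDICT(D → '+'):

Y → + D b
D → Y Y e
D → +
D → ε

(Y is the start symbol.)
PREDICT(D → '+') = (FIRST(RHS) \ {ε}) ∪ (FOLLOW(D) if ε ∈ FIRST(RHS), i.e. RHS ⇒* ε)
FIRST('+') = { '+' }
ε ∉ FIRST('+'), so FOLLOW(D) is not added.
PREDICT(D → '+') = { '+' }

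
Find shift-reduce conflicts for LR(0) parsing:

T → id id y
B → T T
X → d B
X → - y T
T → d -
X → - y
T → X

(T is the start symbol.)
A shift-reduce conflict occurs when an LR(0) state has both:
  - a complete (reduce) item [A → α .] (dot at the end), and
  - a shift item [B → β . c γ] (dot before a terminal).

Augment with T' → T and build the canonical LR(0) collection (I0 = CLOSURE({[T' → . T]}), then GOTO on every symbol after a dot until no new states appear). It has 14 states:
  I0: { [T → . X], [T → . d -], [T → . id id y], [T' → . T], [X → . - y T], [X → . - y], [X → . d B] }  — shift
  I1: { [X → - . y T], [X → - . y] }  — shift
  I2: { [T' → T .] }  — accept
  I3: { [T → X .] }  — reduce
  I4: { [B → . T T], [T → . X], [T → . d -], [T → . id id y], [T → d . -], [X → . - y T], [X → . - y], [X → . d B], [X → d . B] }  — shift
  I5: { [T → id . id y] }  — shift
  I6: { [T → id id . y] }  — shift
  I7: { [T → id id y .] }  — reduce
  I8: { [T → d - .], [X → - . y T], [X → - . y] }  — shift, reduce
  I9: { [X → d B .] }  — reduce
  I10: { [B → T . T], [T → . X], [T → . d -], [T → . id id y], [X → . - y T], [X → . - y], [X → . d B] }  — shift
  I11: { [B → T T .] }  — reduce
  I12: { [T → . X], [T → . d -], [T → . id id y], [X → - y . T], [X → - y .], [X → . - y T], [X → . - y], [X → . d B] }  — shift, reduce
  I13: { [X → - y T .] }  — reduce

I8 contains reduce item [T → d - .] and shift items [X → - . y], [X → - . y T] — shift-reduce conflict.
I12 contains reduce item [X → - y .] and shift items [T → . d -], [T → . id id y], [X → . - y], [X → . - y T], [X → . d B] — shift-reduce conflict.

Answer: Yes — I8: [T → d - .] vs [X → - . y]; I12: [X → - y .] vs [T → . d -]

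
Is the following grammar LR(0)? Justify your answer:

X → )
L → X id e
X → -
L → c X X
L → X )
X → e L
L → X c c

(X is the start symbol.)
A grammar is LR(0) if no state in the canonical LR(0) collection has:
  - both a shift item (dot before a terminal) and a complete item (shift-reduce conflict), or
  - two or more complete items (reduce-reduce conflict; the accept item [X' → X .] counts as a complete item here).

Augment with X' → X and build the canonical LR(0) collection (I0 = CLOSURE({[X' → . X]}), then GOTO on every symbol after a dot until no new states appear). It has 15 states:
  I0: { [X → . )], [X → . -], [X → . e L], [X' → . X] }  — shift
  I1: { [X → ) .] }  — reduce
  I2: { [X → - .] }  — reduce
  I3: { [X' → X .] }  — accept
  I4: { [L → . X )], [L → . X c c], [L → . X id e], [L → . c X X], [X → . )], [X → . -], [X → . e L], [X → e . L] }  — shift
  I5: { [X → e L .] }  — reduce
  I6: { [L → X . )], [L → X . c c], [L → X . id e] }  — shift
  I7: { [L → c . X X], [X → . )], [X → . -], [X → . e L] }  — shift
  I8: { [L → c X . X], [X → . )], [X → . -], [X → . e L] }  — shift
  I9: { [L → c X X .] }  — reduce
  I10: { [L → X ) .] }  — reduce
  I11: { [L → X c . c] }  — shift
  I12: { [L → X id . e] }  — shift
  I13: { [L → X id e .] }  — reduce
  I14: { [L → X c c .] }  — reduce

Every state is either a pure shift/goto state or contains exactly one complete item and nothing to shift — no conflicts. The grammar is LR(0).

Answer: Yes, the grammar is LR(0)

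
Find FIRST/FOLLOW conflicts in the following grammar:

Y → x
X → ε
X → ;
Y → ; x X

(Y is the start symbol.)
No FIRST/FOLLOW conflicts.

Nullable non-terminals: X.

X: nullable alternative(s) X → ε; FOLLOW(X) = { $ }
  X → ε: FIRST \ {ε} = { } — this is the only nullable alternative, skip
  X → ;: FIRST \ {ε} = { ';' } — disjoint from FOLLOW(X)

Y has no nullable alternative, so no FIRST/FOLLOW check is needed there.

No FIRST/FOLLOW conflicts found.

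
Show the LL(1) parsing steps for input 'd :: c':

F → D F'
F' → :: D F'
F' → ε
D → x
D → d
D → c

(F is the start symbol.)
LL(1) parsing maintains a stack (initially the start symbol over $) and the input. At each step: if the stack top is a terminal, match it against the current input token; if it is a non-terminal N, replace it with the RHS of M[N, lookahead] (the unique production whose predict set contains the lookahead).

Stack is shown with the top on the left.

Stack      Input     Action
---------------------------
F $        d :: c $  output F → D F'
D F' $     d :: c $  output D → d
d F' $     d :: c $  match 'd'
F' $       :: c $    output F' → :: D F'
:: D F' $  :: c $    match '::'
D F' $     c $       output D → c
c F' $     c $       match 'c'
F' $       $         output F' → ε
$          $         accept

The string is accepted.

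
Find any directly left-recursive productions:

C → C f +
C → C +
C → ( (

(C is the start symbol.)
Direct left recursion occurs when N → N α for some non-terminal N (the right-hand side begins with the left-hand side itself).

C → C f +: LEFT RECURSIVE (starts with C)
C → C +: LEFT RECURSIVE (starts with C)
C → ( (: starts with '('

The grammar has direct left recursion on: C.

Answer: Yes, C is left-recursive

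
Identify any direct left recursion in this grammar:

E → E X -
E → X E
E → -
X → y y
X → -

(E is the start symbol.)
Yes, E is left-recursive

Direct left recursion occurs when N → N α for some non-terminal N (the right-hand side begins with the left-hand side itself).

E → E X -: LEFT RECURSIVE (starts with E)
E → X E: starts with X
E → -: starts with '-'
X → y y: starts with y
X → -: starts with '-'

The grammar has direct left recursion on: E.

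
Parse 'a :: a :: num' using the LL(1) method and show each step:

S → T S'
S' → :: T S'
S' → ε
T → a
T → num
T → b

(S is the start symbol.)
LL(1) parsing maintains a stack (initially the start symbol over $) and the input. At each step: if the stack top is a terminal, match it against the current input token; if it is a non-terminal N, replace it with the RHS of M[N, lookahead] (the unique production whose predict set contains the lookahead).

Stack is shown with the top on the left.

Stack      Input            Action
----------------------------------
S $        a :: a :: num $  output S → T S'
T S' $     a :: a :: num $  output T → a
a S' $     a :: a :: num $  match 'a'
S' $       :: a :: num $    output S' → :: T S'
:: T S' $  :: a :: num $    match '::'
T S' $     a :: num $       output T → a
a S' $     a :: num $       match 'a'
S' $       :: num $         output S' → :: T S'
:: T S' $  :: num $         match '::'
T S' $     num $            output T → num
num S' $   num $            match 'num'
S' $       $                output S' → ε
$          $                accept

The string is accepted.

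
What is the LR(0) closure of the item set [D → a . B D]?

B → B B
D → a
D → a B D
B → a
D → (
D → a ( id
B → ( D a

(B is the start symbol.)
{ [B → . ( D a], [B → . B B], [B → . a], [D → a . B D] }

To compute CLOSURE, for each item [A → α.Bβ] where B is a non-terminal, add [B → .γ] for all productions B → γ; repeat for the newly added items until nothing changes.

Start with: [D → a . B D]
  [D → a . B D] has the dot before B: add [B → . B B], [B → . a], [B → . ( D a]
No further items can be added.

CLOSURE = { [B → . ( D a], [B → . B B], [B → . a], [D → a . B D] }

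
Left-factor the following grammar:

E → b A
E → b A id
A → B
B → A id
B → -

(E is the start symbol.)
E → b A E'
E' → ε
E' → id
A → B
B → A id
B → -

Left-factoring transforms A → αβ₁ | αβ₂ into A → αA' and A' → β₁ | β₂
(α is the longest common prefix among the alternatives). Repeat until
no nonterminal has two alternatives with a common prefix.

Round 1: E has alternatives sharing prefix 'b A'. Introduce E': E → b A E'
  Add: E' → ε
  Add: E' → id

No remaining common prefixes — done.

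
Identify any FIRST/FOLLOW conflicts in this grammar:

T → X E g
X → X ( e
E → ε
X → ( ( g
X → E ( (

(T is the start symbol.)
A FIRST/FOLLOW conflict occurs when a non-terminal N has a nullable alternative N → β (β ⇒* ε) and another alternative N → α with FIRST(α) ∩ FOLLOW(N) ≠ ∅: on such a lookahead the parser cannot decide between expanding α and letting N vanish via β.

Nullable non-terminals: E.
E has a nullable alternative but only one production, so nothing to check.

T, X have no nullable alternative, so no FIRST/FOLLOW check is needed there.

No FIRST/FOLLOW conflicts found.

Answer: No FIRST/FOLLOW conflicts.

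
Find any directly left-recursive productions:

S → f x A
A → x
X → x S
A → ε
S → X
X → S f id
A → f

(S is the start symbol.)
Direct left recursion occurs when N → N α for some non-terminal N (the right-hand side begins with the left-hand side itself).

S → f x A: starts with f
A → x: starts with x
X → x S: starts with x
A → ε: starts with ε
S → X: starts with X
X → S f id: starts with S
A → f: starts with f

No direct left recursion found.

Answer: No direct left recursion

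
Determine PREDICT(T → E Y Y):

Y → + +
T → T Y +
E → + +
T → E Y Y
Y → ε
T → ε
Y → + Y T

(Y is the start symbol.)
{ '+' }

PREDICT(T → E Y Y) = (FIRST(RHS) \ {ε}) ∪ (FOLLOW(T) if ε ∈ FIRST(RHS), i.e. RHS ⇒* ε)
FIRST(E) = { '+' }
FIRST(E Y Y) = { '+' }
ε ∉ FIRST(E Y Y), so FOLLOW(T) is not added.
PREDICT(T → E Y Y) = { '+' }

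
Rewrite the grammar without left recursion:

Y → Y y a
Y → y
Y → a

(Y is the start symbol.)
Y is directly left-recursive. The standard transformation for
  A → A α₁ | ... | A α_m | β₁ | ... | β_n
is
  A  → β₁ A' | ... | β_n A'
  A' → α₁ A' | ... | α_m A' | ε

Y → y becomes Y → y Y'
Y → a becomes Y → a Y'
Y → Y y a becomes Y' → y a Y'
Add Y' → ε

Resulting grammar:
Y → y Y'
Y → a Y'
Y' → y a Y'
Y' → ε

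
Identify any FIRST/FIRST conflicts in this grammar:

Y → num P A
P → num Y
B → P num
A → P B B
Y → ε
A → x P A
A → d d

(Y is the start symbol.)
No FIRST/FIRST conflicts.

FIRST sets of the non-terminals at (or reachable through a nullable prefix from) the front of some alternative:
  FIRST(P) = { 'num' }

Productions for Y:
  Y → num P A: FIRST = { 'num' }
  Y → ε: FIRST = { ε }
Productions for A:
  A → P B B: FIRST = { 'num' }
  A → x P A: FIRST = { 'x' }
  A → d d: FIRST = { 'd' }
P, B have only one production, so no FIRST/FIRST conflict is possible there.

All alternatives of each non-terminal have pairwise disjoint FIRST sets.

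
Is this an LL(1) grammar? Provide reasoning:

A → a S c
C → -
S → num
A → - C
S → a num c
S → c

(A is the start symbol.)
Yes, the grammar is LL(1).

For A:
  PREDICT(A → a S c) = { 'a' }
  PREDICT(A → '-' C) = { '-' }
For S:
  PREDICT(S → num) = { 'num' }
  PREDICT(S → a num c) = { 'a' }
  PREDICT(S → c) = { 'c' }
C has a single production, so nothing to check there.

All predict sets are disjoint. The grammar IS LL(1).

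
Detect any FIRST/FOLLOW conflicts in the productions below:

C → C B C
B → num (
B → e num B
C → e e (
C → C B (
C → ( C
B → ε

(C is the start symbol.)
Yes. B → e num B with FOLLOW(B) on { 'e' }

A FIRST/FOLLOW conflict occurs when a non-terminal N has a nullable alternative N → β (β ⇒* ε) and another alternative N → α with FIRST(α) ∩ FOLLOW(N) ≠ ∅: on such a lookahead the parser cannot decide between expanding α and letting N vanish via β.

Nullable non-terminals: B.

B: nullable alternative(s) B → ε; FOLLOW(B) = { '(', 'e' }
  B → num (: FIRST \ {ε} = { 'num' } — disjoint from FOLLOW(B)
  B → e num B: FIRST \ {ε} = { 'e' } — overlaps FOLLOW(B) on { 'e' }: CONFLICT
  B → ε: FIRST \ {ε} = { } — this is the only nullable alternative, skip

C has no nullable alternative, so no FIRST/FOLLOW check is needed there.

So the grammar has 1 FIRST/FOLLOW conflict (marked CONFLICT above).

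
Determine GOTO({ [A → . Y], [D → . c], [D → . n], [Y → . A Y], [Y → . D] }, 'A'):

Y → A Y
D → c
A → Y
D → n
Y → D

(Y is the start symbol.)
{ [A → . Y], [D → . c], [D → . n], [Y → . A Y], [Y → . D], [Y → A . Y] }

GOTO(I, 'A') = CLOSURE({ [A → αX.β] : [A → α.Xβ] ∈ I, X = 'A' })

Items with dot before 'A', with the dot advanced:
  [Y → . A Y] → [Y → A . Y]
Closure of the advanced items:
  [Y → A . Y] has the dot before Y: add [Y → . A Y], [Y → . D]
  [Y → . A Y] has the dot before A: add [A → . Y]
  [Y → . D] has the dot before D: add [D → . c], [D → . n]

GOTO = { [A → . Y], [D → . c], [D → . n], [Y → . A Y], [Y → . D], [Y → A . Y] }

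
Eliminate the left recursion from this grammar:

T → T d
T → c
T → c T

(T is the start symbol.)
T is directly left-recursive. The standard transformation for
  A → A α₁ | ... | A α_m | β₁ | ... | β_n
is
  A  → β₁ A' | ... | β_n A'
  A' → α₁ A' | ... | α_m A' | ε

T → c becomes T → c T'
T → c T becomes T → c T T'
T → T d becomes T' → d T'
Add T' → ε

Resulting grammar:
T → c T'
T → c T T'
T' → d T'
T' → ε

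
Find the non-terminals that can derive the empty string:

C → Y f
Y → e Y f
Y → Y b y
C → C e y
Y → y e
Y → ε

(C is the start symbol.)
ε-productions: Y → ε
So Y is immediately nullable.
No further non-terminal can be added: every production for the remaining non-terminals contains a terminal or a non-nullable non-terminal.
Nullable = { 'Y' }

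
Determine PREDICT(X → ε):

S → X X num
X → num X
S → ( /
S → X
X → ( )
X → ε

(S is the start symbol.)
{ $, '(', 'num' }

PREDICT(X → ε) = (FIRST(RHS) \ {ε}) ∪ (FOLLOW(X) if ε ∈ FIRST(RHS), i.e. RHS ⇒* ε)
The right-hand side is ε (FIRST(ε) = { ε }), so the predict set is FOLLOW(X) = { $, '(', 'num' }
PREDICT(X → ε) = { $, '(', 'num' }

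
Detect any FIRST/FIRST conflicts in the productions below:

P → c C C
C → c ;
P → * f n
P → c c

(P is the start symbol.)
Productions for P:
  P → c C C: FIRST = { 'c' }
  P → * f n: FIRST = { '*' }
  P → c c: FIRST = { 'c' }
C has only one production, so no FIRST/FIRST conflict is possible there.

Conflict for P: P → c C C and P → c c
  Overlap: { 'c' }

Answer: Yes. P → c C C / P → c c on { 'c' }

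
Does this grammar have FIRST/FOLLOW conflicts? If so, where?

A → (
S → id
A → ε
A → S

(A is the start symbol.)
No FIRST/FOLLOW conflicts.

Nullable non-terminals: A.
FIRST sets used below: FIRST(S) = { 'id' }

A: nullable alternative(s) A → ε; FOLLOW(A) = { $ }
  A → (: FIRST \ {ε} = { '(' } — disjoint from FOLLOW(A)
  A → ε: FIRST \ {ε} = { } — this is the only nullable alternative, skip
  A → S: FIRST \ {ε} = { 'id' } — disjoint from FOLLOW(A)

S has no nullable alternative, so no FIRST/FOLLOW check is needed there.

No FIRST/FOLLOW conflicts found.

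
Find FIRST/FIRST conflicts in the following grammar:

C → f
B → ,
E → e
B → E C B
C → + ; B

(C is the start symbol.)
No FIRST/FIRST conflicts.

A FIRST/FIRST conflict occurs when two productions N → α and N → β for the same non-terminal have FIRST(α) ∩ FIRST(β) ≠ ∅ (with ε ∈ FIRST of a nullable right-hand side, so two nullable alternatives also conflict).

FIRST sets of the non-terminals at (or reachable through a nullable prefix from) the front of some alternative:
  FIRST(E) = { 'e' }

Productions for C:
  C → f: FIRST = { 'f' }
  C → + ; B: FIRST = { '+' }
Productions for B:
  B → ,: FIRST = { ',' }
  B → E C B: FIRST = { 'e' }
E has only one production, so no FIRST/FIRST conflict is possible there.

All alternatives of each non-terminal have pairwise disjoint FIRST sets.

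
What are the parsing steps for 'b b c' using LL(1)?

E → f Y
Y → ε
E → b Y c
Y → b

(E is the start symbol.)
LL(1) parsing maintains a stack (initially the start symbol over $) and the input. At each step: if the stack top is a terminal, match it against the current input token; if it is a non-terminal N, replace it with the RHS of M[N, lookahead] (the unique production whose predict set contains the lookahead).

Stack is shown with the top on the left.

Stack    Input    Action
------------------------
E $      b b c $  output E → b Y c
b Y c $  b b c $  match 'b'
Y c $    b c $    output Y → b
b c $    b c $    match 'b'
c $      c $      match 'c'
$        $        accept

The string is accepted.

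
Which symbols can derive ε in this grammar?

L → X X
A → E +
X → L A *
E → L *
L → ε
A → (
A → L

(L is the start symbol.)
A non-terminal is nullable if it can derive ε (the empty string): either it has an ε-production, or it has a production whose right-hand side consists entirely of nullable non-terminals.

ε-productions: L → ε
So L is immediately nullable.
A → L: every symbol on the right is nullable, so A is nullable too.
No further non-terminal can be added: every production for the remaining non-terminals contains a terminal or a non-nullable non-terminal.
Nullable = { 'A', 'L' }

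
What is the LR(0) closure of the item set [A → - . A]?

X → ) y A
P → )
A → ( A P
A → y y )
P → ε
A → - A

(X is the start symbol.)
{ [A → - . A], [A → . ( A P], [A → . - A], [A → . y y )] }

Start with: [A → - . A]
  [A → - . A] has the dot before A: add [A → . ( A P], [A → . y y )], [A → . - A]
No further items can be added.

CLOSURE = { [A → - . A], [A → . ( A P], [A → . - A], [A → . y y )] }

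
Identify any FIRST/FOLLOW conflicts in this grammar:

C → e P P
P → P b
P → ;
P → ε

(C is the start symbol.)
Nullable non-terminals: P.
FIRST sets used below: FIRST(P) = { ';', 'b', ε }

P: nullable alternative(s) P → ε; FOLLOW(P) = { $, ';', 'b' }
  P → P b: FIRST \ {ε} = { ';', 'b' } — overlaps FOLLOW(P) on { ';', 'b' }: CONFLICT
  P → ;: FIRST \ {ε} = { ';' } — overlaps FOLLOW(P) on { ';' }: CONFLICT
  P → ε: FIRST \ {ε} = { } — this is the only nullable alternative, skip

C has no nullable alternative, so no FIRST/FOLLOW check is needed there.

So the grammar has 2 FIRST/FOLLOW conflicts (marked CONFLICT above).

Answer: Yes. P → P b with FOLLOW(P) on { ';', 'b' }; P → ';' with FOLLOW(P) on { ';' }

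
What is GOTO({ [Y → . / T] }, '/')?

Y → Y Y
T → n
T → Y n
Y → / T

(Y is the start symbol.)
GOTO(I, '/') = CLOSURE({ [A → αX.β] : [A → α.Xβ] ∈ I, X = '/' })

Items with dot before '/', with the dot advanced:
  [Y → . / T] → [Y → / . T]
Closure of the advanced items:
  [Y → / . T] has the dot before T: add [T → . n], [T → . Y n]
  [T → . Y n] has the dot before Y: add [Y → . Y Y], [Y → . / T]

GOTO = { [T → . Y n], [T → . n], [Y → . / T], [Y → . Y Y], [Y → / . T] }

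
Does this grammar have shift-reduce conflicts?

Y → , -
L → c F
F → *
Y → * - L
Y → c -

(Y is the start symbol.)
No shift-reduce conflicts

A shift-reduce conflict occurs when an LR(0) state has both:
  - a complete (reduce) item [A → α .] (dot at the end), and
  - a shift item [B → β . c γ] (dot before a terminal).

Augment with Y' → Y and build the canonical LR(0) collection (I0 = CLOSURE({[Y' → . Y]}), then GOTO on every symbol after a dot until no new states appear). It has 12 states:
  I0: { [Y → . * - L], [Y → . , -], [Y → . c -], [Y' → . Y] }  — shift
  I1: { [Y → * . - L] }  — shift
  I2: { [Y → , . -] }  — shift
  I3: { [Y' → Y .] }  — accept
  I4: { [Y → c . -] }  — shift
  I5: { [Y → c - .] }  — reduce
  I6: { [Y → , - .] }  — reduce
  I7: { [L → . c F], [Y → * - . L] }  — shift
  I8: { [Y → * - L .] }  — reduce
  I9: { [F → . *], [L → c . F] }  — shift
  I10: { [F → * .] }  — reduce
  I11: { [L → c F .] }  — reduce

No state contains both a complete item and a shift item.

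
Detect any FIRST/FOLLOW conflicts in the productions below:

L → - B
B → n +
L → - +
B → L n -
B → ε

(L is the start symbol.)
Yes. B → n '+' with FOLLOW(B) on { 'n' }

A FIRST/FOLLOW conflict occurs when a non-terminal N has a nullable alternative N → β (β ⇒* ε) and another alternative N → α with FIRST(α) ∩ FOLLOW(N) ≠ ∅: on such a lookahead the parser cannot decide between expanding α and letting N vanish via β.

Nullable non-terminals: B.
FIRST sets used below: FIRST(L) = { '-' }

B: nullable alternative(s) B → ε; FOLLOW(B) = { $, 'n' }
  B → n +: FIRST \ {ε} = { 'n' } — overlaps FOLLOW(B) on { 'n' }: CONFLICT
  B → L n -: FIRST \ {ε} = { '-' } — disjoint from FOLLOW(B)
  B → ε: FIRST \ {ε} = { } — this is the only nullable alternative, skip

L has no nullable alternative, so no FIRST/FOLLOW check is needed there.

So the grammar has 1 FIRST/FOLLOW conflict (marked CONFLICT above).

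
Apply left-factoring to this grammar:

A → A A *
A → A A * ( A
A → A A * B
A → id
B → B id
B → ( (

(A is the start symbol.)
Left-factoring transforms A → αβ₁ | αβ₂ into A → αA' and A' → β₁ | β₂
(α is the longest common prefix among the alternatives). Repeat until
no nonterminal has two alternatives with a common prefix.

Round 1: A has alternatives sharing prefix 'A A *'. Introduce A': A → A A * A'
  Add: A' → ε
  Add: A' → ( A
  Add: A' → B

No remaining common prefixes — done.

Resulting grammar:
A → A A * A'
A' → ε
A' → ( A
A' → B
A → id
B → B id
B → ( (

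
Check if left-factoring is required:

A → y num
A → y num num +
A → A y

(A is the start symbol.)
Yes, A has productions with common prefix 'y num'

Left-factoring is needed when two productions for the same non-terminal
share a common prefix on the right-hand side.

Productions for A:
  A → y num
  A → y num num +
  A → A y

Found common prefix 'y num' in productions for A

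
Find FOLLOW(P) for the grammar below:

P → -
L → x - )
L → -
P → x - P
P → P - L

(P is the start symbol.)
{ $, '-' }

To compute FOLLOW(P), find every occurrence of P on a right-hand side N → α P β: add FIRST(β) \ {ε}, and if β is empty or nullable also add FOLLOW(N). Iterate to a fixed point.

P is the start symbol, so $ ∈ FOLLOW(P).
In P → x - P: P is at the end; this adds FOLLOW(P) to itself — nothing new
In P → P - L: P is followed by '-' L, add FIRST('-' L) \ {ε} = { '-' }

Taking the union: FOLLOW(P) = { $, '-' }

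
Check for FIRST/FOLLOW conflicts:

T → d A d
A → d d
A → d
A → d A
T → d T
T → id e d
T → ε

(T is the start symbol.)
A FIRST/FOLLOW conflict occurs when a non-terminal N has a nullable alternative N → β (β ⇒* ε) and another alternative N → α with FIRST(α) ∩ FOLLOW(N) ≠ ∅: on such a lookahead the parser cannot decide between expanding α and letting N vanish via β.

Nullable non-terminals: T.

T: nullable alternative(s) T → ε; FOLLOW(T) = { $ }
  T → d A d: FIRST \ {ε} = { 'd' } — disjoint from FOLLOW(T)
  T → d T: FIRST \ {ε} = { 'd' } — disjoint from FOLLOW(T)
  T → id e d: FIRST \ {ε} = { 'id' } — disjoint from FOLLOW(T)
  T → ε: FIRST \ {ε} = { } — this is the only nullable alternative, skip

A has no nullable alternative, so no FIRST/FOLLOW check is needed there.

No FIRST/FOLLOW conflicts found.

Answer: No FIRST/FOLLOW conflicts.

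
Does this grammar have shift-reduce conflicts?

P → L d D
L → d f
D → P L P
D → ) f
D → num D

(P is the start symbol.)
No shift-reduce conflicts

A shift-reduce conflict occurs when an LR(0) state has both:
  - a complete (reduce) item [A → α .] (dot at the end), and
  - a shift item [B → β . c γ] (dot before a terminal).

Augment with P' → P and build the canonical LR(0) collection (I0 = CLOSURE({[P' → . P]}), then GOTO on every symbol after a dot until no new states appear). It has 14 states:
  I0: { [L → . d f], [P → . L d D], [P' → . P] }  — shift
  I1: { [P → L . d D] }  — shift
  I2: { [P' → P .] }  — accept
  I3: { [L → d . f] }  — shift
  I4: { [L → d f .] }  — reduce
  I5: { [D → . ) f], [D → . P L P], [D → . num D], [L → . d f], [P → . L d D], [P → L d . D] }  — shift
  I6: { [D → ) . f] }  — shift
  I7: { [P → L d D .] }  — reduce
  I8: { [D → P . L P], [L → . d f] }  — shift
  I9: { [D → . ) f], [D → . P L P], [D → . num D], [D → num . D], [L → . d f], [P → . L d D] }  — shift
  I10: { [D → num D .] }  — reduce
  I11: { [D → P L . P], [L → . d f], [P → . L d D] }  — shift
  I12: { [D → P L P .] }  — reduce
  I13: { [D → ) f .] }  — reduce

No state contains both a complete item and a shift item.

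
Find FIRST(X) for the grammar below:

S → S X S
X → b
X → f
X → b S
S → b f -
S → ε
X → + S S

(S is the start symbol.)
{ '+', 'b', 'f' }

From X → b:
  - b is a terminal: add 'b' and stop
From X → f:
  - f is a terminal: add 'f' and stop
From X → b S:
  - b is a terminal: add 'b' and stop
From X → + S S:
  - '+' is a terminal: add '+' and stop

Collecting: FIRST(X) = { '+', 'b', 'f' }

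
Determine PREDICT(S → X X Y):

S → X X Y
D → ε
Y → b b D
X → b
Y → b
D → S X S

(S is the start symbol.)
PREDICT(S → X X Y) = (FIRST(RHS) \ {ε}) ∪ (FOLLOW(S) if ε ∈ FIRST(RHS), i.e. RHS ⇒* ε)
FIRST(X) = { 'b' }
FIRST(X X Y) = { 'b' }
ε ∉ FIRST(X X Y), so FOLLOW(S) is not added.
PREDICT(S → X X Y) = { 'b' }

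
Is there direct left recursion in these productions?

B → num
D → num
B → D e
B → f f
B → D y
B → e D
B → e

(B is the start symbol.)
No direct left recursion

B → num: starts with num
D → num: starts with num
B → D e: starts with D
B → f f: starts with f
B → D y: starts with D
B → e D: starts with e
B → e: starts with e

No direct left recursion found.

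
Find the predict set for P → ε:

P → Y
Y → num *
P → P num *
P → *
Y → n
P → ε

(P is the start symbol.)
{ $, 'num' }

PREDICT(P → ε) = (FIRST(RHS) \ {ε}) ∪ (FOLLOW(P) if ε ∈ FIRST(RHS), i.e. RHS ⇒* ε)
The right-hand side is ε (FIRST(ε) = { ε }), so the predict set is FOLLOW(P) = { $, 'num' }
PREDICT(P → ε) = { $, 'num' }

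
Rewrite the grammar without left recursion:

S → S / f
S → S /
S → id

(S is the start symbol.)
S → id S'
S' → / f S'
S' → / S'
S' → ε

S is directly left-recursive. The standard transformation for
  A → A α₁ | ... | A α_m | β₁ | ... | β_n
is
  A  → β₁ A' | ... | β_n A'
  A' → α₁ A' | ... | α_m A' | ε

S → id becomes S → id S'
S → S / f becomes S' → / f S'
S → S / becomes S' → / S'
Add S' → ε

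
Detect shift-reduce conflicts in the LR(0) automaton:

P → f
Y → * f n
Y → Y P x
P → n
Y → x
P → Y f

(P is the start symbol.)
No shift-reduce conflicts

Augment with P' → P and build the canonical LR(0) collection (I0 = CLOSURE({[P' → . P]}), then GOTO on every symbol after a dot until no new states appear). It has 12 states:
  I0: { [P → . Y f], [P → . f], [P → . n], [P' → . P], [Y → . * f n], [Y → . Y P x], [Y → . x] }  — shift
  I1: { [Y → * . f n] }  — shift
  I2: { [P' → P .] }  — accept
  I3: { [P → . Y f], [P → . f], [P → . n], [P → Y . f], [Y → . * f n], [Y → . Y P x], [Y → . x], [Y → Y . P x] }  — shift
  I4: { [P → f .] }  — reduce
  I5: { [P → n .] }  — reduce
  I6: { [Y → x .] }  — reduce
  I7: { [Y → Y P . x] }  — shift
  I8: { [P → Y f .], [P → f .] }  — 2 reduces
  I9: { [Y → Y P x .] }  — reduce
  I10: { [Y → * f . n] }  — shift
  I11: { [Y → * f n .] }  — reduce

No state contains both a complete item and a shift item.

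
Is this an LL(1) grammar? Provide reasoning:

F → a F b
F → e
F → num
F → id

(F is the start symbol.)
A grammar is LL(1) if for each non-terminal N with multiple productions, the predict sets of those productions are pairwise disjoint, where PREDICT(N → α) = (FIRST(α) \ {ε}) ∪ (FOLLOW(N) if α ⇒* ε).

For F:
  PREDICT(F → a F b) = { 'a' }
  PREDICT(F → e) = { 'e' }
  PREDICT(F → num) = { 'num' }
  PREDICT(F → id) = { 'id' }

All predict sets are disjoint. The grammar IS LL(1).

Answer: Yes, the grammar is LL(1).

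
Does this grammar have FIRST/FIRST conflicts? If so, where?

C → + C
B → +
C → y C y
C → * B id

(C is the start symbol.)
A FIRST/FIRST conflict occurs when two productions N → α and N → β for the same non-terminal have FIRST(α) ∩ FIRST(β) ≠ ∅ (with ε ∈ FIRST of a nullable right-hand side, so two nullable alternatives also conflict).

Productions for C:
  C → + C: FIRST = { '+' }
  C → y C y: FIRST = { 'y' }
  C → * B id: FIRST = { '*' }
B has only one production, so no FIRST/FIRST conflict is possible there.

All alternatives of each non-terminal have pairwise disjoint FIRST sets.

Answer: No FIRST/FIRST conflicts.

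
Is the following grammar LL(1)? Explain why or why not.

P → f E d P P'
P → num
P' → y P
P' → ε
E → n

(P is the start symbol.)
Relevant sets:
  FOLLOW(P') = { $, 'y' }

For P:
  PREDICT(P → f E d P P') = { 'f' }
  PREDICT(P → num) = { 'num' }
For P':
  PREDICT(P' → y P) = { 'y' }
  PREDICT(P' → ε) = { $, 'y' }
E has a single production, so nothing to check there.

Conflict found: Predict set conflict for P': { 'y' }
The grammar is NOT LL(1).

Answer: No. Predict set conflict for P': { 'y' }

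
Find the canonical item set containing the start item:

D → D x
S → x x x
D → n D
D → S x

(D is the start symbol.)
First, augment the grammar with D' → D
I₀ = CLOSURE({ [D' → . D] }):
  [D' → . D] has the dot before D: add [D → . D x], [D → . n D], [D → . S x]
  [D → . S x] has the dot before S: add [S → . x x x]
No further items can be added.

I₀ = { [D → . D x], [D → . S x], [D → . n D], [D' → . D], [S → . x x x] }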